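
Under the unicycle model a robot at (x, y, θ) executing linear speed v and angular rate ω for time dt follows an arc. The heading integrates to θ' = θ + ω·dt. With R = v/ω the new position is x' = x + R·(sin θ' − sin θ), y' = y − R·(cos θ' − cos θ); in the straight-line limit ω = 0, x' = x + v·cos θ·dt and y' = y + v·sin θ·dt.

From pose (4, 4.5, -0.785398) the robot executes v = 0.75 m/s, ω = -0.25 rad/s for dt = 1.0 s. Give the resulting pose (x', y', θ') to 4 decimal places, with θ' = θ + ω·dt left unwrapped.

(4.4589, 3.9092, -1.0354)

θ' = -0.7854 + -0.25·1.0 = -1.0354
R = v/ω = 0.75/-0.25 = -3.0000
x' = 4 + -3.0000·(sin -1.0354 − sin -0.7854) = 4.4589
y' = 4.5 − -3.0000·(cos -1.0354 − cos -0.7854) = 3.9092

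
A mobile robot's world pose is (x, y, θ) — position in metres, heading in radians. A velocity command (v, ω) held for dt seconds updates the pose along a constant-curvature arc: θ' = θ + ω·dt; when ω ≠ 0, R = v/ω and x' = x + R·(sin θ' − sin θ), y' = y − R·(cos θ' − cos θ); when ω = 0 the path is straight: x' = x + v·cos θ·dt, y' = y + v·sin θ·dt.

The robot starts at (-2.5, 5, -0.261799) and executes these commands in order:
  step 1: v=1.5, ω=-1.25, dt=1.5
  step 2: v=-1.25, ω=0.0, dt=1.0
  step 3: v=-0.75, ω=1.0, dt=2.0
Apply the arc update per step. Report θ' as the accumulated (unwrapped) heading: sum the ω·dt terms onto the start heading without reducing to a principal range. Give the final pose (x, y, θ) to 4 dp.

step 1: θ'=-2.1368 (R=-1.2000) → pose (-1.7977, 3.1974, -2.1368)
step 2: θ'=-2.1368 (straight) → pose (-1.1274, 4.2524, -2.1368)
step 3: θ'=-0.1368 (R=-0.7500) → pose (-1.6582, 5.3976, -0.1368)

(-1.6582, 5.3976, -0.1368)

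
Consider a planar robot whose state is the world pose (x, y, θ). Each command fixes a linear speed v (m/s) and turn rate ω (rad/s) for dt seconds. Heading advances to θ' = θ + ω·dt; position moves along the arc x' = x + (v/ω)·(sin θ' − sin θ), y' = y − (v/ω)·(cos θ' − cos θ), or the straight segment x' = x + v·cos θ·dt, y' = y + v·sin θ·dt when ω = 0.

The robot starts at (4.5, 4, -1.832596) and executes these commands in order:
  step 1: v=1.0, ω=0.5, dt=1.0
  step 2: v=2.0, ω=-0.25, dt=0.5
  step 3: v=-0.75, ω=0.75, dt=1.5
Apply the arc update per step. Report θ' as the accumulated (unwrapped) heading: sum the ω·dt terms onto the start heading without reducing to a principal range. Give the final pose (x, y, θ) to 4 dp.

(3.9959, 2.8587, -0.3326)

step 1: θ'=-1.3326 (R=2.0000) → pose (4.4883, 3.0105, -1.3326)
step 2: θ'=-1.4576 (R=-8.0000) → pose (4.6630, 2.0265, -1.4576)
step 3: θ'=-0.3326 (R=-1.0000) → pose (3.9959, 2.8587, -0.3326)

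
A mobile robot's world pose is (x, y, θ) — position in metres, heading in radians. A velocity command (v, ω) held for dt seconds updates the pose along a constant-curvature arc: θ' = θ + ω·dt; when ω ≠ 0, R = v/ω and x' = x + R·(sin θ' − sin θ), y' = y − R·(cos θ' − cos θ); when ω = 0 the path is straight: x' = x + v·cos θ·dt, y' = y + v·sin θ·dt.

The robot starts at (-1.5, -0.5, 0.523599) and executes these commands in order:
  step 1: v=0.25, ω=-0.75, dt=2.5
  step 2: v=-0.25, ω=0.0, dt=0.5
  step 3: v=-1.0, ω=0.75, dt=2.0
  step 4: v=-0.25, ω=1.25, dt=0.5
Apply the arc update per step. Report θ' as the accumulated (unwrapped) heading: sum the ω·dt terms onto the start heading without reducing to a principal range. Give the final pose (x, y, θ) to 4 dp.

step 1: θ'=-1.3514 (R=-0.3333) → pose (-1.0080, -0.7161, -1.3514)
step 2: θ'=-1.3514 (straight) → pose (-1.0352, -0.5941, -1.3514)
step 3: θ'=0.1486 (R=-1.3333) → pose (-2.5340, 0.4343, 0.1486)
step 4: θ'=0.7736 (R=-0.2000) → pose (-2.6441, 0.3796, 0.7736)

(-2.6441, 0.3796, 0.7736)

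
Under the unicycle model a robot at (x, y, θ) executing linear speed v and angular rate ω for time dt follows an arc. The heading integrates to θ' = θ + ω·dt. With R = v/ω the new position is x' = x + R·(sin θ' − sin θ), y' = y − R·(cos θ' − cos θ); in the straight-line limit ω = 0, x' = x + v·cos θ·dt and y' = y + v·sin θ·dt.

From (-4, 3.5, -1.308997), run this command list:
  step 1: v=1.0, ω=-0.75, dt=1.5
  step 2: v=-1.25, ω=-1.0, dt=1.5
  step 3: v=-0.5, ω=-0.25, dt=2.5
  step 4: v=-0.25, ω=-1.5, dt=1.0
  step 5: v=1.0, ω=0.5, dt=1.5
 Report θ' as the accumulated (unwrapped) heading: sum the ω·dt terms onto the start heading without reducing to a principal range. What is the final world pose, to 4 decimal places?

(-1.0840, 1.6091, -5.3090)

step 1: θ'=-2.4340 (R=-1.3333) → pose (-4.4212, 2.1417, -2.4340)
step 2: θ'=-3.9340 (R=1.2500) → pose (-2.7187, 2.0694, -3.9340)
step 3: θ'=-4.5590 (R=2.0000) → pose (-2.1662, 0.9707, -4.5590)
step 4: θ'=-6.0590 (R=0.1667) → pose (-2.2939, 0.7828, -6.0590)
step 5: θ'=-5.3090 (R=2.0000) → pose (-1.0840, 1.6091, -5.3090)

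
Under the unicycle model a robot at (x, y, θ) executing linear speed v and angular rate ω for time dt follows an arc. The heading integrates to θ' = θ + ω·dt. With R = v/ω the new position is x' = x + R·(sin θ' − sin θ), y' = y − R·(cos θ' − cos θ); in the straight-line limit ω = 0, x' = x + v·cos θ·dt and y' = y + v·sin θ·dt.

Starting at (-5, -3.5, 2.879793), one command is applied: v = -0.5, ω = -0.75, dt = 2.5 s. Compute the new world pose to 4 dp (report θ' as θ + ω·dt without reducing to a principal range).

θ' = 2.8798 + -0.75·2.5 = 1.0048
R = v/ω = -0.5/-0.75 = 0.6667
x' = -5 + 0.6667·(sin 1.0048 − sin 2.8798) = -4.6098
y' = -3.5 − 0.6667·(cos 1.0048 − cos 2.8798) = -4.5015

(-4.6098, -4.5015, 1.0048)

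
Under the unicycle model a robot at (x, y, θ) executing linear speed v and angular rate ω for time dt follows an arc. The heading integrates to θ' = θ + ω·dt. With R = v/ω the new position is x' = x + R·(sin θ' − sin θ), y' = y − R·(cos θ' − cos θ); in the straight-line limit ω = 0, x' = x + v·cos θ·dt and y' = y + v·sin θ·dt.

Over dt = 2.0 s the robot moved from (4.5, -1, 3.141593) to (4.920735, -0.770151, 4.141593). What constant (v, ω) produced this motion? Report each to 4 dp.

v = -0.2500, ω = 0.5000

Δθ = 4.141593 − 3.141593 = 1.000000
ω = Δθ/dt = 1.000000/2.0 = 0.5000
R = Δx/(sin θ' − sin θ) = -0.5000
v = R·ω = -0.5000·0.5000 = -0.2500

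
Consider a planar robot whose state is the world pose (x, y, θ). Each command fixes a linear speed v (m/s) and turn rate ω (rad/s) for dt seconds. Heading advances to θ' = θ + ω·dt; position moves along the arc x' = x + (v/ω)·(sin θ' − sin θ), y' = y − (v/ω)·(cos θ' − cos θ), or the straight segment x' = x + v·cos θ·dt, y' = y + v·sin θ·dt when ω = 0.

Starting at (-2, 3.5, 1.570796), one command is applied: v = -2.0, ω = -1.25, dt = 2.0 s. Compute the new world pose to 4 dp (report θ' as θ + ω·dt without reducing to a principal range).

(-4.8818, 2.5424, -0.9292)

θ' = 1.5708 + -1.25·2.0 = -0.9292
R = v/ω = -2.0/-1.25 = 1.6000
x' = -2 + 1.6000·(sin -0.9292 − sin 1.5708) = -4.8818
y' = 3.5 − 1.6000·(cos -0.9292 − cos 1.5708) = 2.5424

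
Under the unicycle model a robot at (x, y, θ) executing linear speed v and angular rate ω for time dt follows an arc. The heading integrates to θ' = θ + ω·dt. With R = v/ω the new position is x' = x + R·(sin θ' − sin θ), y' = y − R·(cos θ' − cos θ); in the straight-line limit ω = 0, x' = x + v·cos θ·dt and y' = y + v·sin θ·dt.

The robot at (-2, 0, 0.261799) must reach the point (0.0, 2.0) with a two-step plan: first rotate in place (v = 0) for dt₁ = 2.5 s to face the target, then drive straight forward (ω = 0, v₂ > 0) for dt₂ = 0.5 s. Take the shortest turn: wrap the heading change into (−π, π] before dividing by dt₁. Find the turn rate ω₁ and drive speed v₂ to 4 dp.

ω₁ = 0.2094, v₂ = 5.6569

heading to target = atan2(2−0, 0−-2) = 0.7854
Δθ = wrap(0.7854 − 0.2618) = 0.5236; ω₁ = Δθ/dt₁ = 0.2094
distance = √((0−-2)² + (2−0)²) = 2.8284; v₂ = distance/dt₂ = 5.6569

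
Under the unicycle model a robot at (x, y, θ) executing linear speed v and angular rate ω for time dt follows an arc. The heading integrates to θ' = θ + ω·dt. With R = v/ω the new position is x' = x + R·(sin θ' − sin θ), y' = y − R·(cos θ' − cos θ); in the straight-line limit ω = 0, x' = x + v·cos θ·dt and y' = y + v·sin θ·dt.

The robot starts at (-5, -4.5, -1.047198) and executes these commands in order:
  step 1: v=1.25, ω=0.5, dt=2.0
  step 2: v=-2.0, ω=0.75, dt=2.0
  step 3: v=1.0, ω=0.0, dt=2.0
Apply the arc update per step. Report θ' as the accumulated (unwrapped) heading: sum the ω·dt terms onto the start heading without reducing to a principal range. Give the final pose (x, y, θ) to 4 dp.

step 1: θ'=-0.0472 (R=2.5000) → pose (-2.9529, -5.7472, -0.0472)
step 2: θ'=1.4528 (R=-2.6667) → pose (-5.7268, -8.0970, 1.4528)
step 3: θ'=1.4528 (straight) → pose (-5.4914, -6.1109, 1.4528)

(-5.4914, -6.1109, 1.4528)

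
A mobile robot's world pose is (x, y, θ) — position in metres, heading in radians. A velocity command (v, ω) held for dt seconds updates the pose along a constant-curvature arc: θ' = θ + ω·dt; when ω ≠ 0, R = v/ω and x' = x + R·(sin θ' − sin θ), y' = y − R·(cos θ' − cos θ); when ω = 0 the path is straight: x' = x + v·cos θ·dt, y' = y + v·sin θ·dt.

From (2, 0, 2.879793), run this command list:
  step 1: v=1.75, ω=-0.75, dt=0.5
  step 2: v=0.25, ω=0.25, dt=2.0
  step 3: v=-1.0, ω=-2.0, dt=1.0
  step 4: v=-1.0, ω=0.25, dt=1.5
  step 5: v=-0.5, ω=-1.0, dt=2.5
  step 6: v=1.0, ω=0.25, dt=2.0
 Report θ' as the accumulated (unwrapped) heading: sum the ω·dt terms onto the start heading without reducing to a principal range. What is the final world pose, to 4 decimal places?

(0.8959, -3.2205, -0.6202)

step 1: θ'=2.5048 (R=-2.3333) → pose (1.2165, 0.3778, 2.5048)
step 2: θ'=3.0048 (R=1.0000) → pose (0.7582, 0.5645, 3.0048)
step 3: θ'=1.0048 (R=0.5000) → pose (1.1120, -0.1990, 1.0048)
step 4: θ'=1.3798 (R=-4.0000) → pose (0.5610, -1.5847, 1.3798)
step 5: θ'=-1.1202 (R=0.5000) → pose (-0.3800, -1.7075, -1.1202)
step 6: θ'=-0.6202 (R=4.0000) → pose (0.8959, -3.2205, -0.6202)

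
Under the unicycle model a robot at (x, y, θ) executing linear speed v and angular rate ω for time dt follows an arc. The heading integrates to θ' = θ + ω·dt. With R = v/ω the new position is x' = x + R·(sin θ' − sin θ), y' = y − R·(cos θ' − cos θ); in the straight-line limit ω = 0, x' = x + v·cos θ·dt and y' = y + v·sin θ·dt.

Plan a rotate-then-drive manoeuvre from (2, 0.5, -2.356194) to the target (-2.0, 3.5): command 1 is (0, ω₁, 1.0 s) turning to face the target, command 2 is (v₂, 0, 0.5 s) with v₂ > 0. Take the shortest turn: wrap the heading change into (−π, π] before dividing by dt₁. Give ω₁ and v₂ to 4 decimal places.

heading to target = atan2(3.5−0.5, -2−2) = 2.4981
Δθ = wrap(2.4981 − -2.3562) = -1.4289; ω₁ = Δθ/dt₁ = -1.4289
distance = √((-2−2)² + (3.5−0.5)²) = 5.0000; v₂ = distance/dt₂ = 10.0000

ω₁ = -1.4289, v₂ = 10.0000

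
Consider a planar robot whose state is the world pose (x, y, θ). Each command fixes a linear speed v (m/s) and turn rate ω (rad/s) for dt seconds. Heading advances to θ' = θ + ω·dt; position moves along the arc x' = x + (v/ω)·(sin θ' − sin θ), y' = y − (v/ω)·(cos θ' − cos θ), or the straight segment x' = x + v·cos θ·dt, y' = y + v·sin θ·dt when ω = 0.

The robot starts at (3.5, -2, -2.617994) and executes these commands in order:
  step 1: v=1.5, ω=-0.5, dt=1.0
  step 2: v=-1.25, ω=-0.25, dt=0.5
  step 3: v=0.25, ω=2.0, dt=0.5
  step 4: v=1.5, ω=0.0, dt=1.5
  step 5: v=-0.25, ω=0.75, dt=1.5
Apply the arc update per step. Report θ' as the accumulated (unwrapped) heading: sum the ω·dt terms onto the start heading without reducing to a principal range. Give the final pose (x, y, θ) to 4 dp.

step 1: θ'=-3.1180 (R=-3.0000) → pose (2.0708, -2.4011, -3.1180)
step 2: θ'=-3.2430 (R=5.0000) → pose (2.6949, -2.4254, -3.2430)
step 3: θ'=-2.2430 (R=0.1250) → pose (2.5845, -2.4719, -2.2430)
step 4: θ'=-2.2430 (straight) → pose (1.1834, -4.2324, -2.2430)
step 5: θ'=-1.1180 (R=-0.3333) → pose (1.2223, -3.8790, -1.1180)

(1.2223, -3.8790, -1.1180)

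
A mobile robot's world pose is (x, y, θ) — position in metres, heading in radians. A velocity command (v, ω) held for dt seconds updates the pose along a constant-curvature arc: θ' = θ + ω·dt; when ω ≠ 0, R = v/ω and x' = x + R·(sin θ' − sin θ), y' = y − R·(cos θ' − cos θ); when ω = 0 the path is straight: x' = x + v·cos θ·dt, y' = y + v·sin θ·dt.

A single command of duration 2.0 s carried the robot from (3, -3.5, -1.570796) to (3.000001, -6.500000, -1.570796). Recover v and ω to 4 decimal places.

v = 1.5000, ω = 0.0000

Δθ = -1.570796 − -1.570796 = 0.000000
ω = Δθ/dt = 0.000000/2.0 = 0.0000
ω = 0 → v = (Δx·cos θ + Δy·sin θ)/dt = 1.5000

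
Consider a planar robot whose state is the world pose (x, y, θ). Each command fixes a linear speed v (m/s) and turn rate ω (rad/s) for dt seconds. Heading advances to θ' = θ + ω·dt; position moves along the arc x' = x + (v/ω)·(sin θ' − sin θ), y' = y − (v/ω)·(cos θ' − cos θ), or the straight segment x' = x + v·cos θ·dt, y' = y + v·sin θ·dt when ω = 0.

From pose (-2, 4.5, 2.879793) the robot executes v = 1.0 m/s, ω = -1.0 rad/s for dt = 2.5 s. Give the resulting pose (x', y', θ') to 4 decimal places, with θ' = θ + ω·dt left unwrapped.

θ' = 2.8798 + -1.0·2.5 = 0.3798
R = v/ω = 1.0/-1.0 = -1.0000
x' = -2 + -1.0000·(sin 0.3798 − sin 2.8798) = -2.1119
y' = 4.5 − -1.0000·(cos 0.3798 − cos 2.8798) = 6.3947

(-2.1119, 6.3947, 0.3798)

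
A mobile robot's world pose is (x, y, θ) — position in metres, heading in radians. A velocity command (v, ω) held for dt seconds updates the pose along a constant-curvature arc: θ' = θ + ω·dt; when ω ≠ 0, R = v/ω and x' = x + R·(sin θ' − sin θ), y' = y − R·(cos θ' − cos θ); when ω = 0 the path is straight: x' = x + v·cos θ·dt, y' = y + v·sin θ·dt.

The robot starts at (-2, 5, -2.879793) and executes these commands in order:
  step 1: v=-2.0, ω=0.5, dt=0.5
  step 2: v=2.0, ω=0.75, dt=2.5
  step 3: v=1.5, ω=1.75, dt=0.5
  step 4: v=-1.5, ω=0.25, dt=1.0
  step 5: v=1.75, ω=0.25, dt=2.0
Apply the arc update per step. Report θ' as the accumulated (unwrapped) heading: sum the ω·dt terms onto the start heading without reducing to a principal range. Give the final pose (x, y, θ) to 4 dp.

(0.4600, 2.5321, 0.8702)

step 1: θ'=-2.6298 (R=-4.0000) → pose (-1.0763, 5.3762, -2.6298)
step 2: θ'=-0.7548 (R=2.6667) → pose (-1.5973, 1.1088, -0.7548)
step 3: θ'=0.1202 (R=0.8571) → pose (-0.9073, 0.8822, 0.1202)
step 4: θ'=0.3702 (R=-6.0000) → pose (-2.3586, 0.5190, 0.3702)
step 5: θ'=0.8702 (R=7.0000) → pose (0.4600, 2.5321, 0.8702)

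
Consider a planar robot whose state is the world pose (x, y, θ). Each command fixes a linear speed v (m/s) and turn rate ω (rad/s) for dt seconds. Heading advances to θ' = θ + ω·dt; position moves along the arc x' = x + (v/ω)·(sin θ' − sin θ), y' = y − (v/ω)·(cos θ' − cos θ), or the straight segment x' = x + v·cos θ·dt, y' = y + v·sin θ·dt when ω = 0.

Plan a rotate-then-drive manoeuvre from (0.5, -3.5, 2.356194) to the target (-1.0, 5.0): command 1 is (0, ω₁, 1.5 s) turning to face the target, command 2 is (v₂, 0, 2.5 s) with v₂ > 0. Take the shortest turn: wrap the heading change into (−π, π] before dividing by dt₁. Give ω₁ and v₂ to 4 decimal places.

heading to target = atan2(5−-3.5, -1−0.5) = 1.7455
Δθ = wrap(1.7455 − 2.3562) = -0.6107; ω₁ = Δθ/dt₁ = -0.4072
distance = √((-1−0.5)² + (5−-3.5)²) = 8.6313; v₂ = distance/dt₂ = 3.4525

ω₁ = -0.4072, v₂ = 3.4525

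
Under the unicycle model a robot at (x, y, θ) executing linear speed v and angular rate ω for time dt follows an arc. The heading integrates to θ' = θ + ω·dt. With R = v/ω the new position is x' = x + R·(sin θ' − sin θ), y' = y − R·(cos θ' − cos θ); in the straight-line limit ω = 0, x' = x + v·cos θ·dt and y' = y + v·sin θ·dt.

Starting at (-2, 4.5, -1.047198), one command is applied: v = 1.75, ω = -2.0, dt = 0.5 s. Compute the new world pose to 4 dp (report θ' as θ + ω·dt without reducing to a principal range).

(-1.9802, 3.6612, -2.0472)

θ' = -1.0472 + -2.0·0.5 = -2.0472
R = v/ω = 1.75/-2.0 = -0.8750
x' = -2 + -0.8750·(sin -2.0472 − sin -1.0472) = -1.9802
y' = 4.5 − -0.8750·(cos -2.0472 − cos -1.0472) = 3.6612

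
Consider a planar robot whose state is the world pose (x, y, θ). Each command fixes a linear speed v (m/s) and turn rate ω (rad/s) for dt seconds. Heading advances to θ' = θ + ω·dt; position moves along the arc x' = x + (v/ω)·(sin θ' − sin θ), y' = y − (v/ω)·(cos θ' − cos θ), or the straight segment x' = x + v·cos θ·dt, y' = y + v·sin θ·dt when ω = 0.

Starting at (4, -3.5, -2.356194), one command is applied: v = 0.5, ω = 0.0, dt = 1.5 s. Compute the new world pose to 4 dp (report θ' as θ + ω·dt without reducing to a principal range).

(3.4697, -4.0303, -2.3562)

θ' = -2.3562 + 0.0·1.5 = -2.3562
ω = 0 → straight: x' = 4 + 0.5·cos(-2.3562)·1.5 = 3.4697
y' = -3.5 + 0.5·sin(-2.3562)·1.5 = -4.0303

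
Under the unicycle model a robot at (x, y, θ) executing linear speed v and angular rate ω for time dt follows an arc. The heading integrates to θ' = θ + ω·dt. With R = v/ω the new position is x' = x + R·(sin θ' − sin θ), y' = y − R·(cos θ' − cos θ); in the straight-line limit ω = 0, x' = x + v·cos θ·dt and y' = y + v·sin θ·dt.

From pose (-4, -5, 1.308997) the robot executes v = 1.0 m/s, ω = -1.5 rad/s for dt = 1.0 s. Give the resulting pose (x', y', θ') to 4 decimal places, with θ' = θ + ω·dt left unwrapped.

(-3.2295, -4.5180, -0.1910)

θ' = 1.3090 + -1.5·1.0 = -0.1910
R = v/ω = 1.0/-1.5 = -0.6667
x' = -4 + -0.6667·(sin -0.1910 − sin 1.3090) = -3.2295
y' = -5 − -0.6667·(cos -0.1910 − cos 1.3090) = -4.5180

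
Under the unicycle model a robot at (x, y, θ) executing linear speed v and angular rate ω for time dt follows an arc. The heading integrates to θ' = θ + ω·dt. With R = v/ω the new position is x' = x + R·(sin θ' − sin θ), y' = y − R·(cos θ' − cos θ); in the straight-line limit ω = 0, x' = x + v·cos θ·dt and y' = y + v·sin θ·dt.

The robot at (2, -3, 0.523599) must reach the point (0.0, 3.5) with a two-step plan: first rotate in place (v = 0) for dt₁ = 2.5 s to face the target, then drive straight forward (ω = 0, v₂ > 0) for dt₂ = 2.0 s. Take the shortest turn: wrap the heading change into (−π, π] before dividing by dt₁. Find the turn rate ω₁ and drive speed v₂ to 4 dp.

ω₁ = 0.5383, v₂ = 3.4004

heading to target = atan2(3.5−-3, 0−2) = 1.8693
Δθ = wrap(1.8693 − 0.5236) = 1.3457; ω₁ = Δθ/dt₁ = 0.5383
distance = √((0−2)² + (3.5−-3)²) = 6.8007; v₂ = distance/dt₂ = 3.4004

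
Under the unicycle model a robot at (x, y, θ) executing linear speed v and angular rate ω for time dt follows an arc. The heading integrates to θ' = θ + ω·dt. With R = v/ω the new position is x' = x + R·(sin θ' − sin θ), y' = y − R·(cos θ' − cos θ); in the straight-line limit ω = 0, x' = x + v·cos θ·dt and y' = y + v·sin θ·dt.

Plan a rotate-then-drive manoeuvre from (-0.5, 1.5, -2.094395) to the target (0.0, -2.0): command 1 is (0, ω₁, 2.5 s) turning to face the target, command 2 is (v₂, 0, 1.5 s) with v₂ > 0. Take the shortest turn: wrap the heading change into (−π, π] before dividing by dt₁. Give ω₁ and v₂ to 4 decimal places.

ω₁ = 0.2662, v₂ = 2.3570

heading to target = atan2(-2−1.5, 0−-0.5) = -1.4289
Δθ = wrap(-1.4289 − -2.0944) = 0.6655; ω₁ = Δθ/dt₁ = 0.2662
distance = √((0−-0.5)² + (-2−1.5)²) = 3.5355; v₂ = distance/dt₂ = 2.3570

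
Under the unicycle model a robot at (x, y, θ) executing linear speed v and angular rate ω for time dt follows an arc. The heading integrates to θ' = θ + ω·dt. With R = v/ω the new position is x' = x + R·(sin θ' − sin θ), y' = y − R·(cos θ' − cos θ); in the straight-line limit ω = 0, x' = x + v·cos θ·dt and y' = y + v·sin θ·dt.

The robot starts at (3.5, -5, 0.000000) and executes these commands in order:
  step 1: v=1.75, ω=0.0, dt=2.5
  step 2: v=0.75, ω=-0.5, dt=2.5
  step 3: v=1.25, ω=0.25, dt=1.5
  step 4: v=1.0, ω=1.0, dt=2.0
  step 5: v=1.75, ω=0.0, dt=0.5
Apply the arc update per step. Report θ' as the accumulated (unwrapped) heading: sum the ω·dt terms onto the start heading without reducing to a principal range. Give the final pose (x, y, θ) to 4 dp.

step 1: θ'=0.0000 (straight) → pose (7.8750, -5.0000, 0.0000)
step 2: θ'=-1.2500 (R=-1.5000) → pose (9.2985, -6.0270, -1.2500)
step 3: θ'=-0.8750 (R=5.0000) → pose (10.2057, -7.6554, -0.8750)
step 4: θ'=1.1250 (R=1.0000) → pose (11.8755, -7.4456, 1.1250)
step 5: θ'=1.1250 (straight) → pose (12.2528, -6.6561, 1.1250)

(12.2528, -6.6561, 1.1250)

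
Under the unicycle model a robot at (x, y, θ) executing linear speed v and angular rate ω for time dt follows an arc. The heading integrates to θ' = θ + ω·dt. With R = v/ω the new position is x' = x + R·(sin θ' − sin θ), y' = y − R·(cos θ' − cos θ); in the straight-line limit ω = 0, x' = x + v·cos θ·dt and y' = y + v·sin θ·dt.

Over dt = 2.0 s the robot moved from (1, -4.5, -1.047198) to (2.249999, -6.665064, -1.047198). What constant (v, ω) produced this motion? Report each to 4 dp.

Δθ = -1.047198 − -1.047198 = 0.000000
ω = Δθ/dt = 0.000000/2.0 = 0.0000
ω = 0 → v = (Δx·cos θ + Δy·sin θ)/dt = 1.2500

v = 1.2500, ω = 0.0000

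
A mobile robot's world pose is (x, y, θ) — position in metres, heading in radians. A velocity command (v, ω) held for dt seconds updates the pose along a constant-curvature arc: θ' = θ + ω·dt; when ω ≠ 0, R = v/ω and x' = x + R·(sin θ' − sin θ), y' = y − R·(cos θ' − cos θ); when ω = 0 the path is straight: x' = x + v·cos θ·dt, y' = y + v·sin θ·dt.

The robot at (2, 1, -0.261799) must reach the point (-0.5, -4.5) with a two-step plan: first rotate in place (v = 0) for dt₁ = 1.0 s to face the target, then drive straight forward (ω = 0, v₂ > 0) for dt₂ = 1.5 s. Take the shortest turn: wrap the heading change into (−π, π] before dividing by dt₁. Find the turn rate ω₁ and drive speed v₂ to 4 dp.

heading to target = atan2(-4.5−1, -0.5−2) = -1.9974
Δθ = wrap(-1.9974 − -0.2618) = -1.7356; ω₁ = Δθ/dt₁ = -1.7356
distance = √((-0.5−2)² + (-4.5−1)²) = 6.0415; v₂ = distance/dt₂ = 4.0277

ω₁ = -1.7356, v₂ = 4.0277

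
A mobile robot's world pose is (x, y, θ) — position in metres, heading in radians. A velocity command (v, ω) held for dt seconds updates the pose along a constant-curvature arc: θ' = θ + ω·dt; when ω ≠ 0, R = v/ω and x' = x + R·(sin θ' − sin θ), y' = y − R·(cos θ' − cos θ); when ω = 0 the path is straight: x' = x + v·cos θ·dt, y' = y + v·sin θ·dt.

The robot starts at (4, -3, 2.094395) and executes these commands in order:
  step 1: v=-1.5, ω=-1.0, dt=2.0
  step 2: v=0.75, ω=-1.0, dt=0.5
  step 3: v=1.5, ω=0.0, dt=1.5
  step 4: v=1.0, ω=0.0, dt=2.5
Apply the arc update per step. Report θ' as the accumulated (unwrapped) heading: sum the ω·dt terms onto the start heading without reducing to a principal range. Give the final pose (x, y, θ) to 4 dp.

(7.5736, -7.1751, -0.4056)

step 1: θ'=0.0944 (R=1.5000) → pose (2.8423, -5.2433, 0.0944)
step 2: θ'=-0.4056 (R=-0.7500) → pose (3.2090, -5.3008, -0.4056)
step 3: θ'=-0.4056 (straight) → pose (5.2764, -6.1886, -0.4056)
step 4: θ'=-0.4056 (straight) → pose (7.5736, -7.1751, -0.4056)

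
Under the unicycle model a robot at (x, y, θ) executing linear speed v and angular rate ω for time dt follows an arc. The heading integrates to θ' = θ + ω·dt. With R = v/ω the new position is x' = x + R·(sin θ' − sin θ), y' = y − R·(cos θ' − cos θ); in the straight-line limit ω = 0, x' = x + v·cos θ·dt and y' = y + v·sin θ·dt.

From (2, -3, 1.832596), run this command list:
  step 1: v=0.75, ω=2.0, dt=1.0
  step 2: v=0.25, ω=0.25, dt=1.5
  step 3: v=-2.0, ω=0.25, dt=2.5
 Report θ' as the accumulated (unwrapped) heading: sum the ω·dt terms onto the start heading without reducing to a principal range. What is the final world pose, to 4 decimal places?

(2.1009, 1.7333, 4.8326)

step 1: θ'=3.8326 (R=0.3750) → pose (1.3988, -2.8081, 3.8326)
step 2: θ'=4.2076 (R=1.0000) → pose (1.1608, -3.0951, 4.2076)
step 3: θ'=4.8326 (R=-8.0000) → pose (2.1009, 1.7333, 4.8326)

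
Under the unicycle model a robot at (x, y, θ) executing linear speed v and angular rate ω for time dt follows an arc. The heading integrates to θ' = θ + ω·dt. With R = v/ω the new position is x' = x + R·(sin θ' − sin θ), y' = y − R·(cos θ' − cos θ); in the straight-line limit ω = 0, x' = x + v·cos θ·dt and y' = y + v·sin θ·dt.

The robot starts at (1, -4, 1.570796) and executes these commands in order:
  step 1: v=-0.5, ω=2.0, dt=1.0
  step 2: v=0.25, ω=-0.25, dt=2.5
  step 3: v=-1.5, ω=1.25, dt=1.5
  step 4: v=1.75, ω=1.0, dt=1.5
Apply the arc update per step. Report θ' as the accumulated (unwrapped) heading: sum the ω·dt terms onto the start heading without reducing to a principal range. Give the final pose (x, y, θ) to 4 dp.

(3.9753, -4.5514, 6.3208)

step 1: θ'=3.5708 (R=-0.2500) → pose (1.3540, -4.2273, 3.5708)
step 2: θ'=2.9458 (R=-1.0000) → pose (0.7433, -4.2989, 2.9458)
step 3: θ'=4.8208 (R=-1.2000) → pose (2.1698, -2.9920, 4.8208)
step 4: θ'=6.3208 (R=1.7500) → pose (3.9753, -4.5514, 6.3208)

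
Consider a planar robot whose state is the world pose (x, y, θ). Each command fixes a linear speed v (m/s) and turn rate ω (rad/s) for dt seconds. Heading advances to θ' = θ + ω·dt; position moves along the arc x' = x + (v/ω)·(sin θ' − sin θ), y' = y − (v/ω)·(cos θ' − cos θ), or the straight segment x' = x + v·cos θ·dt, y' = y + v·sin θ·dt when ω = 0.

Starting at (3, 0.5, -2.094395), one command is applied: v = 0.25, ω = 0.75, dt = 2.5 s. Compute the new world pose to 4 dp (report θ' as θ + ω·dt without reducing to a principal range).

(3.2161, 0.0080, -0.2194)

θ' = -2.0944 + 0.75·2.5 = -0.2194
R = v/ω = 0.25/0.75 = 0.3333
x' = 3 + 0.3333·(sin -0.2194 − sin -2.0944) = 3.2161
y' = 0.5 − 0.3333·(cos -0.2194 − cos -2.0944) = 0.0080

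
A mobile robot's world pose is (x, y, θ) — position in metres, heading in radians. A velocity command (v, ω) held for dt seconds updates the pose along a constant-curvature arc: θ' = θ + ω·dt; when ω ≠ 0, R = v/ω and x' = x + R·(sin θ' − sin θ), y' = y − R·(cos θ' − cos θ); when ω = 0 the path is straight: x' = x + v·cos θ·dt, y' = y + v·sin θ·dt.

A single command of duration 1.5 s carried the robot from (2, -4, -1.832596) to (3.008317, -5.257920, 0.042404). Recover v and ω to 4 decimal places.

v = 1.2500, ω = 1.2500

Δθ = 0.042404 − -1.832596 = 1.875000
ω = Δθ/dt = 1.875000/1.5 = 1.2500
R = −Δy/(cos θ' − cos θ) = 1.0000
v = R·ω = 1.0000·1.2500 = 1.2500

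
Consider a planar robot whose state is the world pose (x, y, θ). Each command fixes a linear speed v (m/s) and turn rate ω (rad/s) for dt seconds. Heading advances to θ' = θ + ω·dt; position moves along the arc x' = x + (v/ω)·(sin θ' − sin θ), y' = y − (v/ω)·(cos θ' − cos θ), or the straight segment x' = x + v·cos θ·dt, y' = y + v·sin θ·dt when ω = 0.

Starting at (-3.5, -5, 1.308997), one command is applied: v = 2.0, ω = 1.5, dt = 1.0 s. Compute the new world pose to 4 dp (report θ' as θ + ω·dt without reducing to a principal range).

θ' = 1.3090 + 1.5·1.0 = 2.8090
R = v/ω = 2.0/1.5 = 1.3333
x' = -3.5 + 1.3333·(sin 2.8090 − sin 1.3090) = -4.3526
y' = -5 − 1.3333·(cos 2.8090 − cos 1.3090) = -3.3946

(-4.3526, -3.3946, 2.8090)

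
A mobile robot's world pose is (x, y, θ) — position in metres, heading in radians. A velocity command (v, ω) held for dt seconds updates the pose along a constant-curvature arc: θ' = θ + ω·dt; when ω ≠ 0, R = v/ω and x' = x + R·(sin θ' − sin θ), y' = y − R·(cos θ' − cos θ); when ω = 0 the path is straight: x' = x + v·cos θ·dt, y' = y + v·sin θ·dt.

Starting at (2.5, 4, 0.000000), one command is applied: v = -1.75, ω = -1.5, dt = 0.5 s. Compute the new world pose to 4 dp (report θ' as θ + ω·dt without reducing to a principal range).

θ' = 0.0000 + -1.5·0.5 = -0.7500
R = v/ω = -1.75/-1.5 = 1.1667
x' = 2.5 + 1.1667·(sin -0.7500 − sin 0.0000) = 1.7048
y' = 4 − 1.1667·(cos -0.7500 − cos 0.0000) = 4.3130

(1.7048, 4.3130, -0.7500)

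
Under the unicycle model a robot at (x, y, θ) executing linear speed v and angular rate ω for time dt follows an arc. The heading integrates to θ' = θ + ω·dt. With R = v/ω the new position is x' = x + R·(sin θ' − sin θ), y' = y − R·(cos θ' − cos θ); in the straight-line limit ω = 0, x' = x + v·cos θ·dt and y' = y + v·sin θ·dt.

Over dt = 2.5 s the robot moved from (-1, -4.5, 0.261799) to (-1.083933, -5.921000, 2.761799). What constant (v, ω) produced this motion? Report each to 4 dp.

v = -0.7500, ω = 1.0000

Δθ = 2.761799 − 0.261799 = 2.500000
ω = Δθ/dt = 2.500000/2.5 = 1.0000
R = −Δy/(cos θ' − cos θ) = -0.7500
v = R·ω = -0.7500·1.0000 = -0.7500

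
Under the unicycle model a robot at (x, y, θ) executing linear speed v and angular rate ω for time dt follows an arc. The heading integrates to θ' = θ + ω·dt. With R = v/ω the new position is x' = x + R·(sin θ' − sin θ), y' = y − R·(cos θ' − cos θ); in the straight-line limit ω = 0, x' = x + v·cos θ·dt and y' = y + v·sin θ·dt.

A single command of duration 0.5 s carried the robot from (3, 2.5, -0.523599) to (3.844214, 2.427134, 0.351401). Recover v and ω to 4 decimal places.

Δθ = 0.351401 − -0.523599 = 0.875000
ω = Δθ/dt = 0.875000/0.5 = 1.7500
R = Δx/(sin θ' − sin θ) = 1.0000
v = R·ω = 1.0000·1.7500 = 1.7500

v = 1.7500, ω = 1.7500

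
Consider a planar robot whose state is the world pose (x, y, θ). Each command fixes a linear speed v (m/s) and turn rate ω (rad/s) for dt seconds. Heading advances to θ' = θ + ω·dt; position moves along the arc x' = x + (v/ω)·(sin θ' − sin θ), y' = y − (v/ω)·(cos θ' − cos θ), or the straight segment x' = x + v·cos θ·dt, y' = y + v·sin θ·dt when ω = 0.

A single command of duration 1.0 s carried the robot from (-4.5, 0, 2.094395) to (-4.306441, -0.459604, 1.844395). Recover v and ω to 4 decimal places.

Δθ = 1.844395 − 2.094395 = -0.250000
ω = Δθ/dt = -0.250000/1.0 = -0.2500
R = −Δy/(cos θ' − cos θ) = 2.0000
v = R·ω = 2.0000·-0.2500 = -0.5000

v = -0.5000, ω = -0.2500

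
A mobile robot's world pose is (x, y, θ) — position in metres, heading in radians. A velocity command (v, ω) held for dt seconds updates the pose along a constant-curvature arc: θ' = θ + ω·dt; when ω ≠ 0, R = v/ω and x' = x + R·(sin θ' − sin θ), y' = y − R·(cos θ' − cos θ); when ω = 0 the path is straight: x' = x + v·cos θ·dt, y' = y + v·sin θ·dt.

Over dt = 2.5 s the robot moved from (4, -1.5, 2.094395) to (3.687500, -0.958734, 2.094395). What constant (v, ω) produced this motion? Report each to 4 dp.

Δθ = 2.094395 − 2.094395 = 0.000000
ω = Δθ/dt = 0.000000/2.5 = 0.0000
ω = 0 → v = (Δx·cos θ + Δy·sin θ)/dt = 0.2500

v = 0.2500, ω = 0.0000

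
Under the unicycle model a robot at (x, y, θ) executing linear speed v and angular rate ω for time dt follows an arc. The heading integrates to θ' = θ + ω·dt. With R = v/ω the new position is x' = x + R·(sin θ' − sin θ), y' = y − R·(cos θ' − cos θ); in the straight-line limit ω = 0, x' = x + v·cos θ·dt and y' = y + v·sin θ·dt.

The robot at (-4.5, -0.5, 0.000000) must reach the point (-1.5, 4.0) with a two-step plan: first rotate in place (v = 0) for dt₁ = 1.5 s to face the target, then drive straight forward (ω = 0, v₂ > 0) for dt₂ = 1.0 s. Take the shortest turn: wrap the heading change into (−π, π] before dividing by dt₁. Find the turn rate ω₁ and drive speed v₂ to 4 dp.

ω₁ = 0.6552, v₂ = 5.4083

heading to target = atan2(4−-0.5, -1.5−-4.5) = 0.9828
Δθ = wrap(0.9828 − 0.0000) = 0.9828; ω₁ = Δθ/dt₁ = 0.6552
distance = √((-1.5−-4.5)² + (4−-0.5)²) = 5.4083; v₂ = distance/dt₂ = 5.4083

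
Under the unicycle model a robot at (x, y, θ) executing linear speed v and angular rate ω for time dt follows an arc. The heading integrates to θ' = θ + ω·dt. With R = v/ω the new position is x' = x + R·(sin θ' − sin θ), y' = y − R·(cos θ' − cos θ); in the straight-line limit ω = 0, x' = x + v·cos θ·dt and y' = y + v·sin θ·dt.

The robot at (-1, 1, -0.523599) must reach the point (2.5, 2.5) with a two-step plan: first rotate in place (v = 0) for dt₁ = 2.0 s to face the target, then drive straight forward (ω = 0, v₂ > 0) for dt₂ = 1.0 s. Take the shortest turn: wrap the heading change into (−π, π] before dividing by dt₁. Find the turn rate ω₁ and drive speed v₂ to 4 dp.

heading to target = atan2(2.5−1, 2.5−-1) = 0.4049
Δθ = wrap(0.4049 − -0.5236) = 0.9285; ω₁ = Δθ/dt₁ = 0.4642
distance = √((2.5−-1)² + (2.5−1)²) = 3.8079; v₂ = distance/dt₂ = 3.8079

ω₁ = 0.4642, v₂ = 3.8079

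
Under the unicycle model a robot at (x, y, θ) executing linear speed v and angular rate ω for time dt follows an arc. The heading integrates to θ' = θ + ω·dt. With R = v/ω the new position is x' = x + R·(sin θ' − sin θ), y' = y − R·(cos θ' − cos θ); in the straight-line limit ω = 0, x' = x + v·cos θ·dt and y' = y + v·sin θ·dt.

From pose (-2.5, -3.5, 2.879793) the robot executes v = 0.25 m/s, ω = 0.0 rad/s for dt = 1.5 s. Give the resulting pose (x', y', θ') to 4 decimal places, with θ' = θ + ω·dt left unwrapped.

θ' = 2.8798 + 0.0·1.5 = 2.8798
ω = 0 → straight: x' = -2.5 + 0.25·cos(2.8798)·1.5 = -2.8622
y' = -3.5 + 0.25·sin(2.8798)·1.5 = -3.4029

(-2.8622, -3.4029, 2.8798)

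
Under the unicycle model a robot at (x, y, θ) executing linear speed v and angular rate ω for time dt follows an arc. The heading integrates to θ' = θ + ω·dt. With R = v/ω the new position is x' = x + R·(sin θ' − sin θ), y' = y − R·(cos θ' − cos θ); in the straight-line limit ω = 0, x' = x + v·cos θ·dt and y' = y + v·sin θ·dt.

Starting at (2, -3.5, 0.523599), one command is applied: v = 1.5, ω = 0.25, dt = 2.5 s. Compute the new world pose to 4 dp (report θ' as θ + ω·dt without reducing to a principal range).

(4.4731, -0.7624, 1.1486)

θ' = 0.5236 + 0.25·2.5 = 1.1486
R = v/ω = 1.5/0.25 = 6.0000
x' = 2 + 6.0000·(sin 1.1486 − sin 0.5236) = 4.4731
y' = -3.5 − 6.0000·(cos 1.1486 − cos 0.5236) = -0.7624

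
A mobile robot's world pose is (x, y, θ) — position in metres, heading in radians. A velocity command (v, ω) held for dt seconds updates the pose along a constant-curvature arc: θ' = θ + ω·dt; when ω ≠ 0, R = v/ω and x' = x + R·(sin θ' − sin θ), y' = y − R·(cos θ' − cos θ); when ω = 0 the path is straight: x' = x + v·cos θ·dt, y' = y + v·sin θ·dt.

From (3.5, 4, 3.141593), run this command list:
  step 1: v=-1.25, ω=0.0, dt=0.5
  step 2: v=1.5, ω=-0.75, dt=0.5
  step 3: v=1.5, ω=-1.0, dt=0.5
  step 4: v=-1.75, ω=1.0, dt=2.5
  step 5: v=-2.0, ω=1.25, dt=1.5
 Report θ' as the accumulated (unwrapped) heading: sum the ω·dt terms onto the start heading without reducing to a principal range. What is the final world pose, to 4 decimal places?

(3.7223, 7.2015, 6.6416)

step 1: θ'=3.1416 (straight) → pose (4.1250, 4.0000, 3.1416)
step 2: θ'=2.7666 (R=-2.0000) → pose (3.3925, 4.1390, 2.7666)
step 3: θ'=2.2666 (R=-1.5000) → pose (2.7905, 4.5733, 2.2666)
step 4: θ'=4.7666 (R=-1.7500) → pose (5.8812, 5.7898, 4.7666)
step 5: θ'=6.6416 (R=-1.6000) → pose (3.7223, 7.2015, 6.6416)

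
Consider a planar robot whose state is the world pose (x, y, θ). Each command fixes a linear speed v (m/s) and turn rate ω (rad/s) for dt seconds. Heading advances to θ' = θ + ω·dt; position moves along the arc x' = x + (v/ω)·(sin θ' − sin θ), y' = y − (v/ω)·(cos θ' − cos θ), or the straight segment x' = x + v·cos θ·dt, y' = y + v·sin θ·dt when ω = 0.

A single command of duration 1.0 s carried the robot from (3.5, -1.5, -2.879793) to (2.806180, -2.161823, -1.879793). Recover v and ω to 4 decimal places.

Δθ = -1.879793 − -2.879793 = 1.000000
ω = Δθ/dt = 1.000000/1.0 = 1.0000
R = Δx/(sin θ' − sin θ) = 1.0000
v = R·ω = 1.0000·1.0000 = 1.0000

v = 1.0000, ω = 1.0000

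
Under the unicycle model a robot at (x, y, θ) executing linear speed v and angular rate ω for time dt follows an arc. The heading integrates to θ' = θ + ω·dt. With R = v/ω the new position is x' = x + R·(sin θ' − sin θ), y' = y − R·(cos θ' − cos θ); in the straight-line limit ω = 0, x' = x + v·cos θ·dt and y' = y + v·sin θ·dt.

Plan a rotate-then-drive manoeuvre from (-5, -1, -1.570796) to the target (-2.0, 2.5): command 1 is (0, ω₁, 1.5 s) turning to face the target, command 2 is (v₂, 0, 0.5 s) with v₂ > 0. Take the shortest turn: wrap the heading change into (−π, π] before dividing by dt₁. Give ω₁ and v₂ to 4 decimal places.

heading to target = atan2(2.5−-1, -2−-5) = 0.8622
Δθ = wrap(0.8622 − -1.5708) = 2.4330; ω₁ = Δθ/dt₁ = 1.6220
distance = √((-2−-5)² + (2.5−-1)²) = 4.6098; v₂ = distance/dt₂ = 9.2195

ω₁ = 1.6220, v₂ = 9.2195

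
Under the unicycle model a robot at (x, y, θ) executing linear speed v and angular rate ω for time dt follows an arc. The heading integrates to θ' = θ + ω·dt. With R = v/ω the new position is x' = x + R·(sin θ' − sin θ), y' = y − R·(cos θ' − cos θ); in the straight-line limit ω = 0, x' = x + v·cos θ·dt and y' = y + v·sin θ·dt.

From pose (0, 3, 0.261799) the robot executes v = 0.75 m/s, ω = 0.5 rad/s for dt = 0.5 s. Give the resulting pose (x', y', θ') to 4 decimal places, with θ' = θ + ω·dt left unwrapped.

θ' = 0.2618 + 0.5·0.5 = 0.5118
R = v/ω = 0.75/0.5 = 1.5000
x' = 0 + 1.5000·(sin 0.5118 − sin 0.2618) = 0.3464
y' = 3 − 1.5000·(cos 0.5118 − cos 0.2618) = 3.1411

(0.3464, 3.1411, 0.5118)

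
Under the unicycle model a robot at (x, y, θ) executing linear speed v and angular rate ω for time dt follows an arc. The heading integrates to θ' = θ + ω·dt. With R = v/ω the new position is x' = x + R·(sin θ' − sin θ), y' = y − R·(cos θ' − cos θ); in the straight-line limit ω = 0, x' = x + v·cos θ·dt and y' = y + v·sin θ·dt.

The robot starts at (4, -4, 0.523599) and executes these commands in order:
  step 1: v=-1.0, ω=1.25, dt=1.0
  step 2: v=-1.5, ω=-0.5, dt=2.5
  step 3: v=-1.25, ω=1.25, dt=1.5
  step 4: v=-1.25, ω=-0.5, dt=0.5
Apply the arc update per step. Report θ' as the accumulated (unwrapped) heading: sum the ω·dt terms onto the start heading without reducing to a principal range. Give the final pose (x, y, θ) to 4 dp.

(2.4043, -10.1344, 2.1486)

step 1: θ'=1.7736 (R=-0.8000) → pose (3.6164, -4.8540, 1.7736)
step 2: θ'=0.5236 (R=3.0000) → pose (2.1779, -8.0563, 0.5236)
step 3: θ'=2.3986 (R=-1.0000) → pose (2.0014, -9.6587, 2.3986)
step 4: θ'=2.1486 (R=2.5000) → pose (2.4043, -10.1344, 2.1486)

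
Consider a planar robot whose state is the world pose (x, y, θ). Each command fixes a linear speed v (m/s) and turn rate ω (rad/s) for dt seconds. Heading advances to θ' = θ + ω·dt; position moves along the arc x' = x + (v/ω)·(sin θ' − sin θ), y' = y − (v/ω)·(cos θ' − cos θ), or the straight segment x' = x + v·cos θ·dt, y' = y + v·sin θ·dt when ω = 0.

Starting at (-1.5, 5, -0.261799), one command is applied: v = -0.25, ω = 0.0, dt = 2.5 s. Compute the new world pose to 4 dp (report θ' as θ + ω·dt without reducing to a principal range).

θ' = -0.2618 + 0.0·2.5 = -0.2618
ω = 0 → straight: x' = -1.5 + -0.25·cos(-0.2618)·2.5 = -2.1037
y' = 5 + -0.25·sin(-0.2618)·2.5 = 5.1618

(-2.1037, 5.1618, -0.2618)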